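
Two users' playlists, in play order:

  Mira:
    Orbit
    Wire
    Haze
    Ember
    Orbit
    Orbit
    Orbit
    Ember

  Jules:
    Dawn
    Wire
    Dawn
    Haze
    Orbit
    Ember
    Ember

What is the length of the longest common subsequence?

4

Pick Wire [2,2] → Haze [3,4] → Ember [4,6] → Ember [8,7]; all 4 songs appear in both, in order. Since dp[8][7] = 4, nothing longer is possible.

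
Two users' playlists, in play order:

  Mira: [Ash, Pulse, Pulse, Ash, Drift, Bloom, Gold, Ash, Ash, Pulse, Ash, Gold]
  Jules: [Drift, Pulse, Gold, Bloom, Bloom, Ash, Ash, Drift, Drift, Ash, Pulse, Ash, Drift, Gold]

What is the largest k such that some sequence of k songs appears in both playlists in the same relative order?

7

Match Ash [1,6] → Ash [4,7] → Drift [5,9] → Ash [9,10] → Pulse [10,11] → Ash [11,12] → Gold [12,14] — 7 songs in the same relative order in both. dp[12][14] = 7 confirms this is the maximum.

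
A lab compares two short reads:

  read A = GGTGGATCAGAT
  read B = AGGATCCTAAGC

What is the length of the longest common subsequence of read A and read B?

7

Let dp[i][j] be the LCS length of the first i bases of read A and the first j bases of read B. dp[i][j] = dp[i-1][j-1]+1 when the i-th and j-th bases match, else max(dp[i-1][j], dp[i][j-1]).
    ·  A  G  G  A  T  C  C  T  A  A  G  C
 ·  0  0  0  0  0  0  0  0  0  0  0  0  0
 G  0  0  1  1  1  1  1  1  1  1  1  1  1
 G  0  0  1  2  2  2  2  2  2  2  2  2  2
 T  0  0  1  2  2  3  3  3  3  3  3  3  3
 G  0  0  1  2  2  3  3  3  3  3  3  4  4
 G  0  0  1  2  2  3  3  3  3  3  3  4  4
 A  0  1  1  2  3  3  3  3  3  4  4  4  4
 T  0  1  1  2  3  4  4  4  4  4  4  4  4
 C  0  1  1  2  3  4  5  5  5  5  5  5  5
 A  0  1  1  2  3  4  5  5  5  6  6  6  6
 G  0  1  2  2  3  4  5  5  5  6  6  7  7
 A  0  1  2  2  3  4  5  5  5  6  7  7  7
 T  0  1  2  2  3  4  5  5  6  6  7  7  7
dp[12][12] = 7. One LCS (by backtracking along matches): GGATCAG.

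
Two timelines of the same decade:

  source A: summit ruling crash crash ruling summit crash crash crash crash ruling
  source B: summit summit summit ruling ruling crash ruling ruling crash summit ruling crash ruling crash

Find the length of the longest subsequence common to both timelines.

7

Pick summit [1,3] → ruling [2,5] → crash [3,6] → crash [4,9] → ruling [5,11] → crash [7,12] → crash [10,14]; all 7 events appear in both, in order. The LCS DP gives dp[11][14] = 7, so this is optimal.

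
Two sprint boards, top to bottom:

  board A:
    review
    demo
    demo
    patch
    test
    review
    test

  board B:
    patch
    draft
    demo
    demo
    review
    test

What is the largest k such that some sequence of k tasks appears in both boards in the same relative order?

4

One common subsequence of length 4: demo [2,3]; then demo [3,4]; then review [6,5]; then test [7,6], and the DP table's final entry dp[7][6] is also 4, so no common subsequence is longer.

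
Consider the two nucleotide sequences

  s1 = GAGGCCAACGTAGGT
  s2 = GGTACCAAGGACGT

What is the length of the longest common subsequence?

One common subsequence of length 10: G at s1[1]=s2[2], A at s1[2]=s2[4], C at s1[5]=s2[5], C at s1[6]=s2[6], A at s1[7]=s2[7], A at s1[8]=s2[8], G at s1[10]=s2[10], A at s1[12]=s2[11], G at s1[14]=s2[13], T at s1[15]=s2[14], and the DP table's final entry dp[15][14] is also 10, so no common subsequence is longer.

10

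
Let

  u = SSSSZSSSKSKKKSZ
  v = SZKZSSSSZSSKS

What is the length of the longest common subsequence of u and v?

One common subsequence of length 9: S at u[1]=v[5], then S at u[2]=v[6], then S at u[3]=v[7], then S at u[4]=v[8], then Z at u[5]=v[9], then S at u[8]=v[10], then S at u[10]=v[11], then K at u[13]=v[12], then S at u[14]=v[13]. dp[15][13] = 9 confirms this is the maximum.

9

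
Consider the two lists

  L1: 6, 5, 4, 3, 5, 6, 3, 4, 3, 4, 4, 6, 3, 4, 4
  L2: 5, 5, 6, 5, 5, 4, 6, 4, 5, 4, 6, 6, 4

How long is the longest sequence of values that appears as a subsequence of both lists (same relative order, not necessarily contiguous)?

8

Match 6 [1,3]; then 5 [2,5]; then 4 [3,6]; then 6 [6,7]; then 4 [8,8]; then 4 [10,10]; then 6 [12,12]; then 4 [15,13] — 8 values in the same relative order in both, and the DP table's final entry dp[15][13] is also 8, so no common subsequence is longer.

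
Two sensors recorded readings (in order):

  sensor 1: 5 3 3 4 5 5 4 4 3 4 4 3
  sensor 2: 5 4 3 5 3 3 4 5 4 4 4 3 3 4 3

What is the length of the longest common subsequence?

10

Pick 5 (sensor 1 #1, sensor 2 #4); then 3 (sensor 1 #2, sensor 2 #5); then 3 (sensor 1 #3, sensor 2 #6); then 4 (sensor 1 #4, sensor 2 #7); then 5 (sensor 1 #5, sensor 2 #8); then 4 (sensor 1 #7, sensor 2 #10); then 4 (sensor 1 #8, sensor 2 #11); then 3 (sensor 1 #9, sensor 2 #13); then 4 (sensor 1 #11, sensor 2 #14); then 3 (sensor 1 #12, sensor 2 #15); all 10 values appear in both, in order, and the DP table's final entry dp[12][15] is also 10, so no common subsequence is longer.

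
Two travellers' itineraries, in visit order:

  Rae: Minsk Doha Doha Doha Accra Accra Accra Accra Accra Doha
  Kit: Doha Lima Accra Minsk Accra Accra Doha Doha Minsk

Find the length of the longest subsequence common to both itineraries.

One common subsequence of length 5: Doha [2,1], then Accra [5,3], then Accra [6,5], then Accra [7,6], then Doha [10,8]. Since dp[10][9] = 5, nothing longer is possible.

5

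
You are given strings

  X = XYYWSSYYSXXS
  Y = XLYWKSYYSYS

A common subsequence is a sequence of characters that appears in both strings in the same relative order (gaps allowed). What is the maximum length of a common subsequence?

Taking X [1,1], Y [3,3], W [4,4], S [6,6], Y [7,7], Y [8,8], S [9,9], S [12,11] gives a common subsequence of length 8. Since dp[12][11] = 8, nothing longer is possible.

8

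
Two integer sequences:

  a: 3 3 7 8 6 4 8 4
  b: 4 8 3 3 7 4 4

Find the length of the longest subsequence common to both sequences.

Taking 3 (a #1, b #3), 3 (a #2, b #4), 7 (a #3, b #5), 4 (a #6, b #6), 4 (a #8, b #7) gives a common subsequence of length 5. Since dp[8][7] = 5, nothing longer is possible.

5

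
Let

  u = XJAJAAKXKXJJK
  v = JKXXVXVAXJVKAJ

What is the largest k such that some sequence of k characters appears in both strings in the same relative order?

6

Pick J (u #4, v #1); then K (u #7, v #2); then X (u #8, v #6); then X (u #10, v #9); then J (u #11, v #10); then J (u #12, v #14); all 6 characters appear in both, in order. dp[13][14] = 6 confirms this is the maximum.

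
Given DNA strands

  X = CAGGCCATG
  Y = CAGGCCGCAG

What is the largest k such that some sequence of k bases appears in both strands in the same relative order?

Let dp[i][j] be the LCS length of the first i bases of X and the first j bases of Y. dp[i][j] = dp[i-1][j-1]+1 when the i-th and j-th bases match, else max(dp[i-1][j], dp[i][j-1]).
    ·  C  A  G  G  C  C  G  C  A  G
 ·  0  0  0  0  0  0  0  0  0  0  0
 C  0  1  1  1  1  1  1  1  1  1  1
 A  0  1  2  2  2  2  2  2  2  2  2
 G  0  1  2  3  3  3  3  3  3  3  3
 G  0  1  2  3  4  4  4  4  4  4  4
 C  0  1  2  3  4  5  5  5  5  5  5
 C  0  1  2  3  4  5  6  6  6  6  6
 A  0  1  2  3  4  5  6  6  6  7  7
 T  0  1  2  3  4  5  6  6  6  7  7
 G  0  1  2  3  4  5  6  7  7  7  8
dp[9][10] = 8. One LCS (by backtracking along matches): CAGGCCAG.

8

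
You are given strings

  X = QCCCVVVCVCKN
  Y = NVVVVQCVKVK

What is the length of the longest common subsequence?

6

Let dp[i][j] be the LCS length of the first i characters of X and the first j characters of Y. dp[i][j] = dp[i-1][j-1]+1 when the i-th and j-th characters match, else max(dp[i-1][j], dp[i][j-1]).
    ·  N  V  V  V  V  Q  C  V  K  V  K
 ·  0  0  0  0  0  0  0  0  0  0  0  0
 Q  0  0  0  0  0  0  1  1  1  1  1  1
 C  0  0  0  0  0  0  1  2  2  2  2  2
 C  0  0  0  0  0  0  1  2  2  2  2  2
 C  0  0  0  0  0  0  1  2  2  2  2  2
 V  0  0  1  1  1  1  1  2  3  3  3  3
 V  0  0  1  2  2  2  2  2  3  3  4  4
 V  0  0  1  2  3  3  3  3  3  3  4  4
 C  0  0  1  2  3  3  3  4  4  4  4  4
 V  0  0  1  2  3  4  4  4  5  5  5  5
 C  0  0  1  2  3  4  4  5  5  5  5  5
 K  0  0  1  2  3  4  4  5  5  6  6  6
 N  0  1  1  2  3  4  4  5  5  6  6  6
dp[12][11] = 6. One LCS (by backtracking along matches): VVVCVK.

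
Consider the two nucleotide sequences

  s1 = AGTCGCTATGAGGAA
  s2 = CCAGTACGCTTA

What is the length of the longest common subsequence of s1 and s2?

9

One common subsequence of length 9: A (s1 #1, s2 #3), G (s1 #2, s2 #4), T (s1 #3, s2 #5), C (s1 #4, s2 #7), G (s1 #5, s2 #8), C (s1 #6, s2 #9), T (s1 #7, s2 #10), T (s1 #9, s2 #11), A (s1 #15, s2 #12). Since dp[15][12] = 9, nothing longer is possible.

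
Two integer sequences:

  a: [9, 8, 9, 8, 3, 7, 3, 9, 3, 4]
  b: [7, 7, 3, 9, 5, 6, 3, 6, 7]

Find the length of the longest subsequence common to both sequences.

4

Let dp[i][j] be the LCS length of the first i values of a and the first j values of b. dp[i][j] = dp[i-1][j-1]+1 when the i-th and j-th values match, else max(dp[i-1][j], dp[i][j-1]).
    ·  7  7  3  9  5  6  3  6  7
 ·  0  0  0  0  0  0  0  0  0  0
 9  0  0  0  0  1  1  1  1  1  1
 8  0  0  0  0  1  1  1  1  1  1
 9  0  0  0  0  1  1  1  1  1  1
 8  0  0  0  0  1  1  1  1  1  1
 3  0  0  0  1  1  1  1  2  2  2
 7  0  1  1  1  1  1  1  2  2  3
 3  0  1  1  2  2  2  2  2  2  3
 9  0  1  1  2  3  3  3  3  3  3
 3  0  1  1  2  3  3  3  4  4  4
 4  0  1  1  2  3  3  3  4  4  4
dp[10][9] = 4. One LCS (by backtracking along matches): 7, 3, 9, 3.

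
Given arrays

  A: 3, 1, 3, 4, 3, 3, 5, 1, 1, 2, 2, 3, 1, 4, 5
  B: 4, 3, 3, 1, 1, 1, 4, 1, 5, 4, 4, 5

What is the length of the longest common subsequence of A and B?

One common subsequence of length 8: 4 (A #4, B #1), 3 (A #5, B #2), 3 (A #6, B #3), 1 (A #8, B #5), 1 (A #9, B #6), 1 (A #13, B #8), 4 (A #14, B #11), 5 (A #15, B #12). dp[15][12] = 8 confirms this is the maximum.

8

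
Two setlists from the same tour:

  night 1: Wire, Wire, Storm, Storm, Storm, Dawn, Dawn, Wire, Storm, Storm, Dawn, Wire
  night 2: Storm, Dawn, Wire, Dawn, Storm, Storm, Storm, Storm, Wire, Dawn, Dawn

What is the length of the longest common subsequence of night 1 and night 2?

Taking Wire [1,3], Storm [3,6], Storm [4,7], Storm [5,8], Dawn [7,10], Dawn [11,11] gives a common subsequence of length 6. dp[12][11] = 6 confirms this is the maximum.

6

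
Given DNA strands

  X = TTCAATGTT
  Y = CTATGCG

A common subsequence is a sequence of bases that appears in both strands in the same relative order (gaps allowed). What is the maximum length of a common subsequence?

4

Pick T (X #1, Y #2) → T (X #2, Y #4) → C (X #3, Y #6) → G (X #7, Y #7); all 4 bases appear in both, in order. Since dp[9][7] = 4, nothing longer is possible.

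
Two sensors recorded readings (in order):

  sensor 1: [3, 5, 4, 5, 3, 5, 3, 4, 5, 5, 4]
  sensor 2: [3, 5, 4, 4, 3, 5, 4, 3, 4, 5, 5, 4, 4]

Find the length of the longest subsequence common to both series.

10

Taking 3 (sensor 1 #1, sensor 2 #1), 5 (sensor 1 #2, sensor 2 #2), 4 (sensor 1 #3, sensor 2 #4), 3 (sensor 1 #5, sensor 2 #5), 5 (sensor 1 #6, sensor 2 #6), 3 (sensor 1 #7, sensor 2 #8), 4 (sensor 1 #8, sensor 2 #9), 5 (sensor 1 #9, sensor 2 #10), 5 (sensor 1 #10, sensor 2 #11), 4 (sensor 1 #11, sensor 2 #13) gives a common subsequence of length 10. The LCS DP gives dp[11][13] = 10, so this is optimal.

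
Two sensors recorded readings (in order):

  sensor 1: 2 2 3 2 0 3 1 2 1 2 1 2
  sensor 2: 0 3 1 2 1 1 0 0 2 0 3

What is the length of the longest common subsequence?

Let dp[i][j] be the LCS length of the first i values of sensor 1 and the first j values of sensor 2. dp[i][j] = dp[i-1][j-1]+1 when the i-th and j-th values match, else max(dp[i-1][j], dp[i][j-1]).
    ·  0  3  1  2  1  1  0  0  2  0  3
 ·  0  0  0  0  0  0  0  0  0  0  0  0
 2  0  0  0  0  1  1  1  1  1  1  1  1
 2  0  0  0  0  1  1  1  1  1  2  2  2
 3  0  0  1  1  1  1  1  1  1  2  2  3
 2  0  0  1  1  2  2  2  2  2  2  2  3
 0  0  1  1  1  2  2  2  3  3  3  3  3
 3  0  1  2  2  2  2  2  3  3  3  3  4
 1  0  1  2  3  3  3  3  3  3  3  3  4
 2  0  1  2  3  4  4  4  4  4  4  4  4
 1  0  1  2  3  4  5  5  5  5  5  5  5
 2  0  1  2  3  4  5  5  5  5  6  6  6
 1  0  1  2  3  4  5  6  6  6  6  6  6
 2  0  1  2  3  4  5  6  6  6  7  7  7
dp[12][11] = 7. One LCS (by backtracking along matches): 0, 3, 1, 2, 1, 1, 2.

7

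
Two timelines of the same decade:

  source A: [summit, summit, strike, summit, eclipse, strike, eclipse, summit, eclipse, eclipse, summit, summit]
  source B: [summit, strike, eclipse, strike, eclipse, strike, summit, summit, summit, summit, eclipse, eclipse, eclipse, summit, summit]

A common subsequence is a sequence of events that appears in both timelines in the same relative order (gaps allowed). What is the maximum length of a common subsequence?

10

Taking summit [2,1], then strike [3,2], then eclipse [5,3], then strike [6,4], then eclipse [7,5], then summit [8,10], then eclipse [9,12], then eclipse [10,13], then summit [11,14], then summit [12,15] gives a common subsequence of length 10. The LCS DP gives dp[12][15] = 10, so this is optimal.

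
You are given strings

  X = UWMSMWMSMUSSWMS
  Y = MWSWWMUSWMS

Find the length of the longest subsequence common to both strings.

9

Pick W at X[2]=Y[2] → S at X[4]=Y[3] → W at X[6]=Y[5] → M at X[9]=Y[6] → U at X[10]=Y[7] → S at X[12]=Y[8] → W at X[13]=Y[9] → M at X[14]=Y[10] → S at X[15]=Y[11]; all 9 characters appear in both, in order. dp[15][11] = 9 confirms this is the maximum.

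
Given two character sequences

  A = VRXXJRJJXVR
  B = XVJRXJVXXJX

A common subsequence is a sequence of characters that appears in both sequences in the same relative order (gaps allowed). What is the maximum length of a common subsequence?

One common subsequence of length 6: V at A[1]=B[2], then R at A[2]=B[4], then X at A[3]=B[8], then X at A[4]=B[9], then J at A[8]=B[10], then X at A[9]=B[11]. dp[11][11] = 6 confirms this is the maximum.

6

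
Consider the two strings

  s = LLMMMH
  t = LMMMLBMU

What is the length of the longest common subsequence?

4

One common subsequence of length 4: L [1,1]; then M [3,3]; then M [4,4]; then M [5,7]. dp[6][8] = 4 confirms this is the maximum.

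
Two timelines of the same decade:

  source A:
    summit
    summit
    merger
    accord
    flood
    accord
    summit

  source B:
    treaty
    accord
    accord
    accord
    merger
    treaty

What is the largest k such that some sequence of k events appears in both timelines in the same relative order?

Match accord at source A[4]=source B[3]; then accord at source A[6]=source B[4] — 2 events in the same relative order in both, and the DP table's final entry dp[7][6] is also 2, so no common subsequence is longer.

2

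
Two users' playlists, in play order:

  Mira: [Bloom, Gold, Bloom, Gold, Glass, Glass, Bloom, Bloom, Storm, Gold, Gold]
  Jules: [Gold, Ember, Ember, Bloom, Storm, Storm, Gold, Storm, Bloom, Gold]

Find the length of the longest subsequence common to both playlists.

5

Pick Gold (Mira #2, Jules #1); then Bloom (Mira #3, Jules #4); then Gold (Mira #4, Jules #7); then Bloom (Mira #8, Jules #9); then Gold (Mira #11, Jules #10); all 5 songs appear in both, in order. The LCS DP gives dp[11][10] = 5, so this is optimal.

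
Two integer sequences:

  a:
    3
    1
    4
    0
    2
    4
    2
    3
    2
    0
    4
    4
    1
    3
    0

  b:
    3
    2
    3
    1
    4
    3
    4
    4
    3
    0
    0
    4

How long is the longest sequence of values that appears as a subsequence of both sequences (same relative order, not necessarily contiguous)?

Pick 3 at a[1]=b[3], 1 at a[2]=b[4], 4 at a[6]=b[5], 3 at a[8]=b[6], 4 at a[11]=b[7], 4 at a[12]=b[8], 3 at a[14]=b[9], 0 at a[15]=b[11]; all 8 values appear in both, in order, and the DP table's final entry dp[15][12] is also 8, so no common subsequence is longer.

8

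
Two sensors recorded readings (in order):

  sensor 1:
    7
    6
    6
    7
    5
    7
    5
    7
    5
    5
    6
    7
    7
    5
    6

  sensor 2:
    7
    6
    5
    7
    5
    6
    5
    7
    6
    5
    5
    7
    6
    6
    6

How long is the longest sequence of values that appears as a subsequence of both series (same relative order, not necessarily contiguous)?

10

Match 7 at sensor 1[1]=sensor 2[1], then 6 at sensor 1[2]=sensor 2[2], then 7 at sensor 1[4]=sensor 2[4], then 5 at sensor 1[5]=sensor 2[5], then 5 at sensor 1[7]=sensor 2[7], then 7 at sensor 1[8]=sensor 2[8], then 5 at sensor 1[9]=sensor 2[10], then 5 at sensor 1[10]=sensor 2[11], then 6 at sensor 1[11]=sensor 2[14], then 6 at sensor 1[15]=sensor 2[15] — 10 values in the same relative order in both. Since dp[15][15] = 10, nothing longer is possible.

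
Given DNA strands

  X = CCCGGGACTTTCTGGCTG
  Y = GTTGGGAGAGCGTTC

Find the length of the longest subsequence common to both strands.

8

Taking G at X[4]=Y[5], then G at X[5]=Y[6], then G at X[6]=Y[8], then A at X[7]=Y[9], then C at X[8]=Y[11], then T at X[11]=Y[13], then T at X[13]=Y[14], then C at X[16]=Y[15] gives a common subsequence of length 8. Since dp[18][15] = 8, nothing longer is possible.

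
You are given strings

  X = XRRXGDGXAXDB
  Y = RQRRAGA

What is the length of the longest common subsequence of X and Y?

4

Let dp[i][j] be the LCS length of the first i characters of X and the first j characters of Y. dp[i][j] = dp[i-1][j-1]+1 when the i-th and j-th characters match, else max(dp[i-1][j], dp[i][j-1]).
    ·  R  Q  R  R  A  G  A
 ·  0  0  0  0  0  0  0  0
 X  0  0  0  0  0  0  0  0
 R  0  1  1  1  1  1  1  1
 R  0  1  1  2  2  2  2  2
 X  0  1  1  2  2  2  2  2
 G  0  1  1  2  2  2  3  3
 D  0  1  1  2  2  2  3  3
 G  0  1  1  2  2  2  3  3
 X  0  1  1  2  2  2  3  3
 A  0  1  1  2  2  3  3  4
 X  0  1  1  2  2  3  3  4
 D  0  1  1  2  2  3  3  4
 B  0  1  1  2  2  3  3  4
dp[12][7] = 4. One LCS (by backtracking along matches): RRGA.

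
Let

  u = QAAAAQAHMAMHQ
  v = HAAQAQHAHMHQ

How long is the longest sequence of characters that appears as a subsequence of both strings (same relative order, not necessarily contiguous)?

Taking A [2,2]; then A [3,3]; then A [5,5]; then Q [6,6]; then A [7,8]; then H [8,9]; then M [11,10]; then H [12,11]; then Q [13,12] gives a common subsequence of length 9, and the DP table's final entry dp[13][12] is also 9, so no common subsequence is longer.

9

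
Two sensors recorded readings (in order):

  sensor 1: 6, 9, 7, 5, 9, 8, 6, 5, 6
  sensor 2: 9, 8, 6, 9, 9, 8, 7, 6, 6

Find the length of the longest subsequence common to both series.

6

One common subsequence of length 6: 6 [1,3], then 9 [2,4], then 9 [5,5], then 8 [6,6], then 6 [7,8], then 6 [9,9]. The LCS DP gives dp[9][9] = 6, so this is optimal.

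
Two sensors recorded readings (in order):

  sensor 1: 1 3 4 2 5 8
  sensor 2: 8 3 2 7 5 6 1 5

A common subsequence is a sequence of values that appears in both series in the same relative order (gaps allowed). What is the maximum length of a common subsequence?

3

Pick 3 [2,2], then 2 [4,3], then 5 [5,8]; all 3 values appear in both, in order. The LCS DP gives dp[6][8] = 3, so this is optimal.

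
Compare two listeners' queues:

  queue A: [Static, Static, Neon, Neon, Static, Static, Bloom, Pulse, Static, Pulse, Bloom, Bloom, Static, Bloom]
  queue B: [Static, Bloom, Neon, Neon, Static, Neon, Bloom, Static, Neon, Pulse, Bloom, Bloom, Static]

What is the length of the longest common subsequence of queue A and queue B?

10

Taking Static (queue A #1, queue B #1) → Neon (queue A #3, queue B #3) → Neon (queue A #4, queue B #4) → Static (queue A #5, queue B #5) → Bloom (queue A #7, queue B #7) → Static (queue A #9, queue B #8) → Pulse (queue A #10, queue B #10) → Bloom (queue A #11, queue B #11) → Bloom (queue A #12, queue B #12) → Static (queue A #13, queue B #13) gives a common subsequence of length 10. The LCS DP gives dp[14][13] = 10, so this is optimal.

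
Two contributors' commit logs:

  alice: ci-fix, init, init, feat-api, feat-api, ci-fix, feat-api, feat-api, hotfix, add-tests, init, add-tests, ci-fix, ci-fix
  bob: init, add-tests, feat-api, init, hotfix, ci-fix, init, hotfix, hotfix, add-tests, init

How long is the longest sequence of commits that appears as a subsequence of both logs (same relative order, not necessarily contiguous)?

6

Match init [2,1], then init [3,4], then ci-fix [6,6], then hotfix [9,9], then add-tests [10,10], then init [11,11] — 6 commits in the same relative order in both. The LCS DP gives dp[14][11] = 6, so this is optimal.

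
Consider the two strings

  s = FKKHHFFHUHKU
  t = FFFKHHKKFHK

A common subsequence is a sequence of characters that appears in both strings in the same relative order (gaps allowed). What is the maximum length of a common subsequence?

7

One common subsequence of length 7: F (s #1, t #3), then K (s #3, t #4), then H (s #4, t #5), then H (s #5, t #6), then F (s #7, t #9), then H (s #10, t #10), then K (s #11, t #11), and the DP table's final entry dp[12][11] is also 7, so no common subsequence is longer.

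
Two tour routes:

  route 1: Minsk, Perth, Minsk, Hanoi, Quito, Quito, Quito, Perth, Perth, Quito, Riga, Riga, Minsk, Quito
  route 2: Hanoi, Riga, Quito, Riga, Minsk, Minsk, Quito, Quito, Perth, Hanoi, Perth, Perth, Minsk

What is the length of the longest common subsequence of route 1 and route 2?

Match Minsk (route 1 #1, route 2 #5); then Minsk (route 1 #3, route 2 #6); then Quito (route 1 #5, route 2 #7); then Quito (route 1 #6, route 2 #8); then Perth (route 1 #8, route 2 #11); then Perth (route 1 #9, route 2 #12); then Minsk (route 1 #13, route 2 #13) — 7 stops in the same relative order in both. dp[14][13] = 7 confirms this is the maximum.

7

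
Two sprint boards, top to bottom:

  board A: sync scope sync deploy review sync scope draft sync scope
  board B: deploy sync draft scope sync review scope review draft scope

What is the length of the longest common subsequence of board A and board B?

7

Pick sync (board A #1, board B #2), scope (board A #2, board B #4), sync (board A #3, board B #5), review (board A #5, board B #6), scope (board A #7, board B #7), draft (board A #8, board B #9), scope (board A #10, board B #10); all 7 tasks appear in both, in order. dp[10][10] = 7 confirms this is the maximum.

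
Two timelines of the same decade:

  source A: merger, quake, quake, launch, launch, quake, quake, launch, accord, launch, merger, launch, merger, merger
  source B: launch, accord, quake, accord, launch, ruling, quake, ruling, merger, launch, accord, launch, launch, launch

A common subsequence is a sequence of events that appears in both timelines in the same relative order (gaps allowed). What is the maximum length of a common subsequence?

Pick quake at source A[2]=source B[3] → launch at source A[4]=source B[5] → quake at source A[6]=source B[7] → launch at source A[8]=source B[10] → accord at source A[9]=source B[11] → launch at source A[10]=source B[13] → launch at source A[12]=source B[14]; all 7 events appear in both, in order, and the DP table's final entry dp[14][14] is also 7, so no common subsequence is longer.

7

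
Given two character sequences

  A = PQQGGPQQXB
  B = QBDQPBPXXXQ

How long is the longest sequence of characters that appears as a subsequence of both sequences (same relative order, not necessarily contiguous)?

Let dp[i][j] be the LCS length of the first i characters of A and the first j characters of B. dp[i][j] = dp[i-1][j-1]+1 when the i-th and j-th characters match, else max(dp[i-1][j], dp[i][j-1]).
    ·  Q  B  D  Q  P  B  P  X  X  X  Q
 ·  0  0  0  0  0  0  0  0  0  0  0  0
 P  0  0  0  0  0  1  1  1  1  1  1  1
 Q  0  1  1  1  1  1  1  1  1  1  1  2
 Q  0  1  1  1  2  2  2  2  2  2  2  2
 G  0  1  1  1  2  2  2  2  2  2  2  2
 G  0  1  1  1  2  2  2  2  2  2  2  2
 P  0  1  1  1  2  3  3  3  3  3  3  3
 Q  0  1  1  1  2  3  3  3  3  3  3  4
 Q  0  1  1  1  2  3  3  3  3  3  3  4
 X  0  1  1  1  2  3  3  3  4  4  4  4
 B  0  1  2  2  2  3  4  4  4  4  4  4
dp[10][11] = 4. One LCS (by backtracking along matches): QQPQ.

4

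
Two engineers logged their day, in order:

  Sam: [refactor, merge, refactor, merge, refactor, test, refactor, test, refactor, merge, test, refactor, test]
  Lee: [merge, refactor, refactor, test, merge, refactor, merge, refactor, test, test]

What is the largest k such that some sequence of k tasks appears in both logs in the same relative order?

8

Pick merge at Sam[2]=Lee[1], refactor at Sam[3]=Lee[2], refactor at Sam[5]=Lee[3], test at Sam[6]=Lee[4], refactor at Sam[7]=Lee[6], refactor at Sam[9]=Lee[8], test at Sam[11]=Lee[9], test at Sam[13]=Lee[10]; all 8 tasks appear in both, in order, and the DP table's final entry dp[13][10] is also 8, so no common subsequence is longer.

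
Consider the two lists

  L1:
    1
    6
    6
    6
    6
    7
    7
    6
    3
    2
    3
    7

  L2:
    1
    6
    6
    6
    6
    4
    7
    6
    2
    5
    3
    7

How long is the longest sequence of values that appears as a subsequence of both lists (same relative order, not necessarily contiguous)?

Let dp[i][j] be the LCS length of the first i values of L1 and the first j values of L2. dp[i][j] = dp[i-1][j-1]+1 when the i-th and j-th values match, else max(dp[i-1][j], dp[i][j-1]).
    ·  1  6  6  6  6  4  7  6  2  5  3  7
 ·  0  0  0  0  0  0  0  0  0  0  0  0  0
 1  0  1  1  1  1  1  1  1  1  1  1  1  1
 6  0  1  2  2  2  2  2  2  2  2  2  2  2
 6  0  1  2  3  3  3  3  3  3  3  3  3  3
 6  0  1  2  3  4  4  4  4  4  4  4  4  4
 6  0  1  2  3  4  5  5  5  5  5  5  5  5
 7  0  1  2  3  4  5  5  6  6  6  6  6  6
 7  0  1  2  3  4  5  5  6  6  6  6  6  7
 6  0  1  2  3  4  5  5  6  7  7  7  7  7
 3  0  1  2  3  4  5  5  6  7  7  7  8  8
 2  0  1  2  3  4  5  5  6  7  8  8  8  8
 3  0  1  2  3  4  5  5  6  7  8  8  9  9
 7  0  1  2  3  4  5  5  6  7  8  8  9 10
dp[12][12] = 10. One LCS (by backtracking along matches): 1, 6, 6, 6, 6, 7, 6, 2, 3, 7.

10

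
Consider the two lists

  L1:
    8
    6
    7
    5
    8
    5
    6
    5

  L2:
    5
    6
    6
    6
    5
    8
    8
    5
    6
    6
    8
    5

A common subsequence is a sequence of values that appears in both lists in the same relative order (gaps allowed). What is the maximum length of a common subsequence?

One common subsequence of length 6: 6 at L1[2]=L2[4], then 5 at L1[4]=L2[5], then 8 at L1[5]=L2[7], then 5 at L1[6]=L2[8], then 6 at L1[7]=L2[10], then 5 at L1[8]=L2[12]. The LCS DP gives dp[8][12] = 6, so this is optimal.

6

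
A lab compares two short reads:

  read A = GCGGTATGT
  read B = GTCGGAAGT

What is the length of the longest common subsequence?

Pick G at read A[1]=read B[1], C at read A[2]=read B[3], G at read A[3]=read B[4], G at read A[4]=read B[5], A at read A[6]=read B[7], G at read A[8]=read B[8], T at read A[9]=read B[9]; all 7 bases appear in both, in order. The LCS DP gives dp[9][9] = 7, so this is optimal.

7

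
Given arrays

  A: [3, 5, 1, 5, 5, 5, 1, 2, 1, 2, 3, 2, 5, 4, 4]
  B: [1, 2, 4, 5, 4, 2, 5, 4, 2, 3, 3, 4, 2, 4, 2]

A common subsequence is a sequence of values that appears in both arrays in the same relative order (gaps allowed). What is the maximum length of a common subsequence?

7

One common subsequence of length 7: 1 [3,1] → 5 [4,4] → 5 [5,7] → 2 [8,9] → 3 [11,11] → 2 [12,13] → 4 [14,14]. Since dp[15][15] = 7, nothing longer is possible.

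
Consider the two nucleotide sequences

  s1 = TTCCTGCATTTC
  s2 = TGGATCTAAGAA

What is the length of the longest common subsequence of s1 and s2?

Pick T at s1[1]=s2[1] → T at s1[2]=s2[5] → C at s1[4]=s2[6] → T at s1[5]=s2[7] → G at s1[6]=s2[10] → A at s1[8]=s2[12]; all 6 bases appear in both, in order. dp[12][12] = 6 confirms this is the maximum.

6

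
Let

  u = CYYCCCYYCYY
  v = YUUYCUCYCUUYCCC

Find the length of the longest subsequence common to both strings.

7

Taking Y [2,1], then Y [3,4], then C [4,5], then C [5,7], then C [6,9], then Y [7,12], then C [9,15] gives a common subsequence of length 7. dp[11][15] = 7 confirms this is the maximum.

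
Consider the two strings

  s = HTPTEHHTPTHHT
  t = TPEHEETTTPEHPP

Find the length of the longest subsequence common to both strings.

7

One common subsequence of length 7: T (s #2, t #1) → P (s #3, t #2) → E (s #5, t #3) → H (s #6, t #4) → T (s #8, t #9) → P (s #9, t #10) → H (s #11, t #12). The LCS DP gives dp[13][14] = 7, so this is optimal.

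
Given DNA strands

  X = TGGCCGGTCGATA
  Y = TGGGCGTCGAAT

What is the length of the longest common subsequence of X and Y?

Match T [1,1], G [2,3], G [3,4], C [5,5], G [7,6], T [8,7], C [9,8], G [10,9], A [11,11], T [12,12] — 10 bases in the same relative order in both, and the DP table's final entry dp[13][12] is also 10, so no common subsequence is longer.

10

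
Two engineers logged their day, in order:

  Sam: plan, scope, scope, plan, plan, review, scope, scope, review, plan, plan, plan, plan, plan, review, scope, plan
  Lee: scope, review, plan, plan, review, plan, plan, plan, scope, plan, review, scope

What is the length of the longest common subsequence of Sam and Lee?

10

One common subsequence of length 10: scope [2,1]; then plan [4,3]; then plan [5,4]; then review [9,5]; then plan [10,6]; then plan [11,7]; then plan [12,8]; then plan [14,10]; then review [15,11]; then scope [16,12]. dp[17][12] = 10 confirms this is the maximum.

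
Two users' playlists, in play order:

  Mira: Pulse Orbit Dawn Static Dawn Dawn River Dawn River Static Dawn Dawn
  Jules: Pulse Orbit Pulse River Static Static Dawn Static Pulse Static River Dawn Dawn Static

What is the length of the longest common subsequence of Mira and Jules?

7

Match Pulse at Mira[1]=Jules[1]; then Orbit at Mira[2]=Jules[2]; then Dawn at Mira[3]=Jules[7]; then Static at Mira[4]=Jules[10]; then Dawn at Mira[6]=Jules[12]; then Dawn at Mira[8]=Jules[13]; then Static at Mira[10]=Jules[14] — 7 songs in the same relative order in both. dp[12][14] = 7 confirms this is the maximum.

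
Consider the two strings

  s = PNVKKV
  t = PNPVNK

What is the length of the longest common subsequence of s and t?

Let dp[i][j] be the LCS length of the first i characters of s and the first j characters of t. dp[i][j] = dp[i-1][j-1]+1 when the i-th and j-th characters match, else max(dp[i-1][j], dp[i][j-1]).
    ·  P  N  P  V  N  K
 ·  0  0  0  0  0  0  0
 P  0  1  1  1  1  1  1
 N  0  1  2  2  2  2  2
 V  0  1  2  2  3  3  3
 K  0  1  2  2  3  3  4
 K  0  1  2  2  3  3  4
 V  0  1  2  2  3  3  4
dp[6][6] = 4. One LCS (by backtracking along matches): PNVK.

4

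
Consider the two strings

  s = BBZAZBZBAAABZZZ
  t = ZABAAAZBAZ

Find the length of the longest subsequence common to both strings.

Pick Z at s[3]=t[1]; then A at s[4]=t[2]; then B at s[8]=t[3]; then A at s[9]=t[4]; then A at s[10]=t[5]; then A at s[11]=t[6]; then B at s[12]=t[8]; then Z at s[15]=t[10]; all 8 characters appear in both, in order. The LCS DP gives dp[15][10] = 8, so this is optimal.

8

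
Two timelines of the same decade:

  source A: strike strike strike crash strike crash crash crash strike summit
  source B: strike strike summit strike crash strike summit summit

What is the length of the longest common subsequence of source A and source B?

6

Taking strike at source A[1]=source B[1] → strike at source A[2]=source B[2] → strike at source A[3]=source B[4] → crash at source A[4]=source B[5] → strike at source A[5]=source B[6] → summit at source A[10]=source B[8] gives a common subsequence of length 6, and the DP table's final entry dp[10][8] is also 6, so no common subsequence is longer.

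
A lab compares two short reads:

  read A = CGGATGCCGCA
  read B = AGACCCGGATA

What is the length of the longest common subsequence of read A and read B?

Pick C [1,6] → G [2,7] → G [3,8] → A [4,9] → T [5,10] → A [11,11]; all 6 bases appear in both, in order, and the DP table's final entry dp[11][11] is also 6, so no common subsequence is longer.

6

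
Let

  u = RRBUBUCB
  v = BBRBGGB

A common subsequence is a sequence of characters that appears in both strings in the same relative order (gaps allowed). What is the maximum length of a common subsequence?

3

Match R (u #2, v #3); then B (u #3, v #4); then B (u #8, v #7) — 3 characters in the same relative order in both. The LCS DP gives dp[8][7] = 3, so this is optimal.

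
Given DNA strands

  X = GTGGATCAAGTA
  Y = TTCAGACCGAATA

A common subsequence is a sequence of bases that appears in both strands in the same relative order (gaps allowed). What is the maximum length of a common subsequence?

Match T (X #2, Y #2), then G (X #4, Y #5), then A (X #5, Y #6), then C (X #7, Y #8), then A (X #8, Y #10), then A (X #9, Y #11), then T (X #11, Y #12), then A (X #12, Y #13) — 8 bases in the same relative order in both, and the DP table's final entry dp[12][13] is also 8, so no common subsequence is longer.

8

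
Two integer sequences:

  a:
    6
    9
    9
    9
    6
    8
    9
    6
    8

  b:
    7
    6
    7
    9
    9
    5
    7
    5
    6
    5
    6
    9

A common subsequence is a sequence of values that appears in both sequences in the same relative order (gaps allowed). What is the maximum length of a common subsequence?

5

Let dp[i][j] be the LCS length of the first i values of a and the first j values of b. dp[i][j] = dp[i-1][j-1]+1 when the i-th and j-th values match, else max(dp[i-1][j], dp[i][j-1]).
    ·  7  6  7  9  9  5  7  5  6  5  6  9
 ·  0  0  0  0  0  0  0  0  0  0  0  0  0
 6  0  0  1  1  1  1  1  1  1  1  1  1  1
 9  0  0  1  1  2  2  2  2  2  2  2  2  2
 9  0  0  1  1  2  3  3  3  3  3  3  3  3
 9  0  0  1  1  2  3  3  3  3  3  3  3  4
 6  0  0  1  1  2  3  3  3  3  4  4  4  4
 8  0  0  1  1  2  3  3  3  3  4  4  4  4
 9  0  0  1  1  2  3  3  3  3  4  4  4  5
 6  0  0  1  1  2  3  3  3  3  4  4  5  5
 8  0  0  1  1  2  3  3  3  3  4  4  5  5
dp[9][12] = 5. One LCS (by backtracking along matches): 6, 9, 9, 6, 9.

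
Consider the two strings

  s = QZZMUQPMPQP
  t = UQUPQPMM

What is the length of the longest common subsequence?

Match Q [1,2], then U [5,3], then Q [6,5], then P [7,6], then M [8,8] — 5 characters in the same relative order in both. The LCS DP gives dp[11][8] = 5, so this is optimal.

5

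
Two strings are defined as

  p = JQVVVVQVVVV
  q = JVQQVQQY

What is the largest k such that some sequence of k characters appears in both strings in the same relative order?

Let dp[i][j] be the LCS length of the first i characters of p and the first j characters of q. dp[i][j] = dp[i-1][j-1]+1 when the i-th and j-th characters match, else max(dp[i-1][j], dp[i][j-1]).
    ·  J  V  Q  Q  V  Q  Q  Y
 ·  0  0  0  0  0  0  0  0  0
 J  0  1  1  1  1  1  1  1  1
 Q  0  1  1  2  2  2  2  2  2
 V  0  1  2  2  2  3  3  3  3
 V  0  1  2  2  2  3  3  3  3
 V  0  1  2  2  2  3  3  3  3
 V  0  1  2  2  2  3  3  3  3
 Q  0  1  2  3  3  3  4  4  4
 V  0  1  2  3  3  4  4  4  4
 V  0  1  2  3  3  4  4  4  4
 V  0  1  2  3  3  4  4  4  4
 V  0  1  2  3  3  4  4  4  4
dp[11][8] = 4. One LCS (by backtracking along matches): JQVQ.

4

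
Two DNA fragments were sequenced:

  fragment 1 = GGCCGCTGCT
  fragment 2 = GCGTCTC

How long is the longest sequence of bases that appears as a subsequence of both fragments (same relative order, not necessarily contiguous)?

Match G [2,1], then C [4,2], then G [5,3], then C [6,5], then T [7,6], then C [9,7] — 6 bases in the same relative order in both. dp[10][7] = 6 confirms this is the maximum.

6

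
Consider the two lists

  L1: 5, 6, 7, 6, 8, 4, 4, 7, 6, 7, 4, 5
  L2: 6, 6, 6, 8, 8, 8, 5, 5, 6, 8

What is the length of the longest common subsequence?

Let dp[i][j] be the LCS length of the first i values of L1 and the first j values of L2. dp[i][j] = dp[i-1][j-1]+1 when the i-th and j-th values match, else max(dp[i-1][j], dp[i][j-1]).
    ·  6  6  6  8  8  8  5  5  6  8
 ·  0  0  0  0  0  0  0  0  0  0  0
 5  0  0  0  0  0  0  0  1  1  1  1
 6  0  1  1  1  1  1  1  1  1  2  2
 7  0  1  1  1  1  1  1  1  1  2  2
 6  0  1  2  2  2  2  2  2  2  2  2
 8  0  1  2  2  3  3  3  3  3  3  3
 4  0  1  2  2  3  3  3  3  3  3  3
 4  0  1  2  2  3  3  3  3  3  3  3
 7  0  1  2  2  3  3  3  3  3  3  3
 6  0  1  2  3  3  3  3  3  3  4  4
 7  0  1  2  3  3  3  3  3  3  4  4
 4  0  1  2  3  3  3  3  3  3  4  4
 5  0  1  2  3  3  3  3  4  4  4  4
dp[12][10] = 4. One LCS (by backtracking along matches): 6, 6, 8, 6.

4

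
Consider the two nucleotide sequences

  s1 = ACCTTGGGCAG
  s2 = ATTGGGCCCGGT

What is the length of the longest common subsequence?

8

Let dp[i][j] be the LCS length of the first i bases of s1 and the first j bases of s2. dp[i][j] = dp[i-1][j-1]+1 when the i-th and j-th bases match, else max(dp[i-1][j], dp[i][j-1]).
    ·  A  T  T  G  G  G  C  C  C  G  G  T
 ·  0  0  0  0  0  0  0  0  0  0  0  0  0
 A  0  1  1  1  1  1  1  1  1  1  1  1  1
 C  0  1  1  1  1  1  1  2  2  2  2  2  2
 C  0  1  1  1  1  1  1  2  3  3  3  3  3
 T  0  1  2  2  2  2  2  2  3  3  3  3  4
 T  0  1  2  3  3  3  3  3  3  3  3  3  4
 G  0  1  2  3  4  4  4  4  4  4  4  4  4
 G  0  1  2  3  4  5  5  5  5  5  5  5  5
 G  0  1  2  3  4  5  6  6  6  6  6  6  6
 C  0  1  2  3  4  5  6  7  7  7  7  7  7
 A  0  1  2  3  4  5  6  7  7  7  7  7  7
 G  0  1  2  3  4  5  6  7  7  7  8  8  8
dp[11][12] = 8. One LCS (by backtracking along matches): ATTGGGCG.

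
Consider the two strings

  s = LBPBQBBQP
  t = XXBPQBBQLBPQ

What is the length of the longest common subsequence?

Let dp[i][j] be the LCS length of the first i characters of s and the first j characters of t. dp[i][j] = dp[i-1][j-1]+1 when the i-th and j-th characters match, else max(dp[i-1][j], dp[i][j-1]).
    ·  X  X  B  P  Q  B  B  Q  L  B  P  Q
 ·  0  0  0  0  0  0  0  0  0  0  0  0  0
 L  0  0  0  0  0  0  0  0  0  1  1  1  1
 B  0  0  0  1  1  1  1  1  1  1  2  2  2
 P  0  0  0  1  2  2  2  2  2  2  2  3  3
 B  0  0  0  1  2  2  3  3  3  3  3  3  3
 Q  0  0  0  1  2  3  3  3  4  4  4  4  4
 B  0  0  0  1  2  3  4  4  4  4  5  5  5
 B  0  0  0  1  2  3  4  5  5  5  5  5  5
 Q  0  0  0  1  2  3  4  5  6  6  6  6  6
 P  0  0  0  1  2  3  4  5  6  6  6  7  7
dp[9][12] = 7. One LCS (by backtracking along matches): BPQBBQP.

7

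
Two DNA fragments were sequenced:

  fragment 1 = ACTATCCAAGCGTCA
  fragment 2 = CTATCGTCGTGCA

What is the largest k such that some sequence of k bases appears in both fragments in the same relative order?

Taking C (fragment 1 #2, fragment 2 #1), then T (fragment 1 #3, fragment 2 #2), then A (fragment 1 #4, fragment 2 #3), then T (fragment 1 #5, fragment 2 #4), then C (fragment 1 #7, fragment 2 #5), then G (fragment 1 #10, fragment 2 #6), then C (fragment 1 #11, fragment 2 #8), then G (fragment 1 #12, fragment 2 #9), then T (fragment 1 #13, fragment 2 #10), then C (fragment 1 #14, fragment 2 #12), then A (fragment 1 #15, fragment 2 #13) gives a common subsequence of length 11. Since dp[15][13] = 11, nothing longer is possible.

11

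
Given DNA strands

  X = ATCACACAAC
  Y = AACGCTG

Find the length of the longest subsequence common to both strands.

4

Let dp[i][j] be the LCS length of the first i bases of X and the first j bases of Y. dp[i][j] = dp[i-1][j-1]+1 when the i-th and j-th bases match, else max(dp[i-1][j], dp[i][j-1]).
    ·  A  A  C  G  C  T  G
 ·  0  0  0  0  0  0  0  0
 A  0  1  1  1  1  1  1  1
 T  0  1  1  1  1  1  2  2
 C  0  1  1  2  2  2  2  2
 A  0  1  2  2  2  2  2  2
 C  0  1  2  3  3  3  3  3
 A  0  1  2  3  3  3  3  3
 C  0  1  2  3  3  4  4  4
 A  0  1  2  3  3  4  4  4
 A  0  1  2  3  3  4  4  4
 C  0  1  2  3  3  4  4  4
dp[10][7] = 4. One LCS (by backtracking along matches): AACC.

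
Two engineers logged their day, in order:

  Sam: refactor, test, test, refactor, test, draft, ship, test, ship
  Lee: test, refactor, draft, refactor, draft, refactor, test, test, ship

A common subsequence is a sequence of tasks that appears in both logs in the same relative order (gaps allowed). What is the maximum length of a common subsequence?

5

Match refactor [1,4] → refactor [4,6] → test [5,7] → test [8,8] → ship [9,9] — 5 tasks in the same relative order in both. The LCS DP gives dp[9][9] = 5, so this is optimal.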